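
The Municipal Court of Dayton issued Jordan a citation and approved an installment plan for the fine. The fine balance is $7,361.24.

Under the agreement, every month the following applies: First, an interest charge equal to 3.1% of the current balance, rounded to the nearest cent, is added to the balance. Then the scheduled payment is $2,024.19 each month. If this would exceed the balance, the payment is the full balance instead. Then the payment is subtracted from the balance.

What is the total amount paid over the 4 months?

# | Opening | Interest | Payment | End bal
1 | $7,361.24 | $228.20 | $2,024.19 | $5,565.25
2 | $5,565.25 | $172.52 | $2,024.19 | $3,713.58
3 | $3,713.58 | $115.12 | $2,024.19 | $1,804.51
4 | $1,804.51 | $55.94 | $1,860.45 | $0.00
Total paid: $7,933.02

$7,933.02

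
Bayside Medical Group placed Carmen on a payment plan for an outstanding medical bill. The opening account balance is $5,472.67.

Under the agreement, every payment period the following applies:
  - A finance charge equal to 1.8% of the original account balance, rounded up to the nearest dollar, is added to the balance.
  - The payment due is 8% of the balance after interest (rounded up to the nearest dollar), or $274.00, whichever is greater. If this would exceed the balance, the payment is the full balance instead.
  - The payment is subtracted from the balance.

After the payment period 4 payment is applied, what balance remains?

$4,242.67

Payment period 1: opening $5,472.67; interest $99.00 → $5,571.67; payment $446.00; balance $5,125.67
Payment period 2: opening $5,125.67; interest $99.00 → $5,224.67; payment $418.00; balance $4,806.67
Payment period 3: opening $4,806.67; interest $99.00 → $4,905.67; payment $393.00; balance $4,512.67
Payment period 4: opening $4,512.67; interest $99.00 → $4,611.67; payment $369.00; balance $4,242.67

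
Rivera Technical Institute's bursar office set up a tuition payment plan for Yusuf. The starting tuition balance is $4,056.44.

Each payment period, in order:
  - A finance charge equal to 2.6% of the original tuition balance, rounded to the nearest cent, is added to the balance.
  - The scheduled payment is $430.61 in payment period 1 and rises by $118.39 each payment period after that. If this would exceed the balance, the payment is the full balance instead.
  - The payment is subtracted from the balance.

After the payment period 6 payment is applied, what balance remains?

$329.75

# | Opening | Interest | Payment | End bal
1 | $4,056.44 | $105.47 | $430.61 | $3,731.30
2 | $3,731.30 | $105.47 | $549.00 | $3,287.77
3 | $3,287.77 | $105.47 | $667.39 | $2,725.85
4 | $2,725.85 | $105.47 | $785.78 | $2,045.54
5 | $2,045.54 | $105.47 | $904.17 | $1,246.84
6 | $1,246.84 | $105.47 | $1,022.56 | $329.75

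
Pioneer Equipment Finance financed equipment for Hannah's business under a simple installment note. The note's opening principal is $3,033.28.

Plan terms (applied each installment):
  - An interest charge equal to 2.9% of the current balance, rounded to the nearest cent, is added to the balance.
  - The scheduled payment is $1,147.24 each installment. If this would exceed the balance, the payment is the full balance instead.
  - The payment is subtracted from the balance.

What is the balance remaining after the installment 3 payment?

$0.00

Installment 1: $3,033.28 +$87.97 interest = $3,121.25; pay $1,147.24 → $1,974.01
Installment 2: $1,974.01 +$57.25 interest = $2,031.26; pay $1,147.24 → $884.02
Installment 3: $884.02 +$25.64 interest = $909.66; pay $909.66 → $0.00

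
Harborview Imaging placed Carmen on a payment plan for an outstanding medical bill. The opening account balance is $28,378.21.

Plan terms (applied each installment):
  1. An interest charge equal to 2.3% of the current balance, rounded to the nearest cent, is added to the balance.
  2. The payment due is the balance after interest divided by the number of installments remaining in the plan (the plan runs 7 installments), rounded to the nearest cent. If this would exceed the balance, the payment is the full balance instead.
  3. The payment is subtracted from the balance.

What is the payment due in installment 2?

$4,242.66

# | Opening | Interest | Payment | End bal
1 | $28,378.21 | $652.70 | $4,147.27 | $24,883.64
2 | $24,883.64 | $572.32 | $4,242.66 | $21,213.30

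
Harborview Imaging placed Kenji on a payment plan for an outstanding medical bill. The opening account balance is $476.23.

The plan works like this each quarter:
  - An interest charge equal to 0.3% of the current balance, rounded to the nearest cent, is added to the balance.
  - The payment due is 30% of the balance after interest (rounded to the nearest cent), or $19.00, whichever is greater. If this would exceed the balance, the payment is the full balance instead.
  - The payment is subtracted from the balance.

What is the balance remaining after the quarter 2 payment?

$234.75

Quarter 1: $476.23 +$1.43 interest = $477.66; pay $143.30 → $334.36
Quarter 2: $334.36 +$1.00 interest = $335.36; pay $100.61 → $234.75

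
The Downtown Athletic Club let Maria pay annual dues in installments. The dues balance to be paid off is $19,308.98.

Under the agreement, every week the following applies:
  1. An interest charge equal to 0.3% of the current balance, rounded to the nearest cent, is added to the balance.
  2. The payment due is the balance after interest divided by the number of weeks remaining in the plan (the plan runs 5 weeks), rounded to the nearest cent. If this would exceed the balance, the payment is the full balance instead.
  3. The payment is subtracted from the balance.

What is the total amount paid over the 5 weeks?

Week 1: opening $19,308.98; interest $57.93 → $19,366.91; payment $3,873.38; balance $15,493.53
Week 2: opening $15,493.53; interest $46.48 → $15,540.01; payment $3,885.00; balance $11,655.01
Week 3: opening $11,655.01; interest $34.97 → $11,689.98; payment $3,896.66; balance $7,793.32
Week 4: opening $7,793.32; interest $23.38 → $7,816.70; payment $3,908.35; balance $3,908.35
Week 5: opening $3,908.35; interest $11.73 → $3,920.08; payment $3,920.08; balance $0.00
Total paid: $19,483.47

$19,483.47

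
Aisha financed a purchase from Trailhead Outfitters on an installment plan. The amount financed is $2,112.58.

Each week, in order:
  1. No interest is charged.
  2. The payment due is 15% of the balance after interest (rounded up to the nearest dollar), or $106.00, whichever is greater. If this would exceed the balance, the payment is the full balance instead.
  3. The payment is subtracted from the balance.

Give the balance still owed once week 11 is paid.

$250.58

Week 1: opening $2,112.58; payment $317.00; balance $1,795.58
Week 2: opening $1,795.58; payment $270.00; balance $1,525.58
Week 3: opening $1,525.58; payment $229.00; balance $1,296.58
Week 4: opening $1,296.58; payment $195.00; balance $1,101.58
Week 5: opening $1,101.58; payment $166.00; balance $935.58
Week 6: opening $935.58; payment $141.00; balance $794.58
Week 7: opening $794.58; payment $120.00; balance $674.58
Week 8: opening $674.58; payment $106.00; balance $568.58
Week 9: opening $568.58; payment $106.00; balance $462.58
Week 10: opening $462.58; payment $106.00; balance $356.58
Week 11: opening $356.58; payment $106.00; balance $250.58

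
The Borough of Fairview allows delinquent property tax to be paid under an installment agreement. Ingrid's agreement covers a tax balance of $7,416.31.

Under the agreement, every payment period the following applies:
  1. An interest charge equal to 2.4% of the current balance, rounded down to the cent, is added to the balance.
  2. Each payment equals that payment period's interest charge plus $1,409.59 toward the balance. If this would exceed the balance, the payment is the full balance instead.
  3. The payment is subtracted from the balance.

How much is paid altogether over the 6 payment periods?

Payment period 1: opening $7,416.31; interest $177.99 → $7,594.30; payment $1,587.58; balance $6,006.72
Payment period 2: opening $6,006.72; interest $144.16 → $6,150.88; payment $1,553.75; balance $4,597.13
Payment period 3: opening $4,597.13; interest $110.33 → $4,707.46; payment $1,519.92; balance $3,187.54
Payment period 4: opening $3,187.54; interest $76.50 → $3,264.04; payment $1,486.09; balance $1,777.95
Payment period 5: opening $1,777.95; interest $42.67 → $1,820.62; payment $1,452.26; balance $368.36
Payment period 6: opening $368.36; interest $8.84 → $377.20; payment $377.20; balance $0.00
Total paid: $7,976.80

$7,976.80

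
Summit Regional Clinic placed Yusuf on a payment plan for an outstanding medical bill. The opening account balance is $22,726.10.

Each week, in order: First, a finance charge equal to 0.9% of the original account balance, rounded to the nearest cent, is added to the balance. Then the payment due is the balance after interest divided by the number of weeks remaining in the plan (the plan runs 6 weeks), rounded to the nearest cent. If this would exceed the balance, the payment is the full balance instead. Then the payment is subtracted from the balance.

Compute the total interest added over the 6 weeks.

Week 1: opening $22,726.10; interest $204.53 → $22,930.63; payment $3,821.77; balance $19,108.86
Week 2: opening $19,108.86; interest $204.53 → $19,313.39; payment $3,862.68; balance $15,450.71
Week 3: opening $15,450.71; interest $204.53 → $15,655.24; payment $3,913.81; balance $11,741.43
Week 4: opening $11,741.43; interest $204.53 → $11,945.96; payment $3,981.99; balance $7,963.97
Week 5: opening $7,963.97; interest $204.53 → $8,168.50; payment $4,084.25; balance $4,084.25
Week 6: opening $4,084.25; interest $204.53 → $4,288.78; payment $4,288.78; balance $0.00
Total interest: $204.53 + $204.53 + $204.53 + $204.53 + $204.53 + $204.53 = $1,227.18

$1,227.18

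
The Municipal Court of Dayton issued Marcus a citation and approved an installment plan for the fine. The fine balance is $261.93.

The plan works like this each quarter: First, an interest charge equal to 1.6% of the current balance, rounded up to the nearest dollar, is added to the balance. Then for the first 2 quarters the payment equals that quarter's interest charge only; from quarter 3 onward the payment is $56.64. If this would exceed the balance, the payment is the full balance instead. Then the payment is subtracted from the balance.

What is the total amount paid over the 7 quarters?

$286.93

# | Opening | Interest | Payment | End bal
1 | $261.93 | $5.00 | $5.00 | $261.93
2 | $261.93 | $5.00 | $5.00 | $261.93
3 | $261.93 | $5.00 | $56.64 | $210.29
4 | $210.29 | $4.00 | $56.64 | $157.65
5 | $157.65 | $3.00 | $56.64 | $104.01
6 | $104.01 | $2.00 | $56.64 | $49.37
7 | $49.37 | $1.00 | $50.37 | $0.00
Total paid: $286.93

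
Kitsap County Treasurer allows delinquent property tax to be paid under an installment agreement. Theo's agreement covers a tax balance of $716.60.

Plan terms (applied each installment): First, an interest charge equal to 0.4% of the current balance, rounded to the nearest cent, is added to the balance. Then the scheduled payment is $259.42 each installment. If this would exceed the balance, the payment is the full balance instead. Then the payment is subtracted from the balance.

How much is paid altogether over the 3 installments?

$722.12

Installment 1: opening $716.60; interest $2.87 → $719.47; payment $259.42; balance $460.05
Installment 2: opening $460.05; interest $1.84 → $461.89; payment $259.42; balance $202.47
Installment 3: opening $202.47; interest $0.81 → $203.28; payment $203.28; balance $0.00
Total paid: $722.12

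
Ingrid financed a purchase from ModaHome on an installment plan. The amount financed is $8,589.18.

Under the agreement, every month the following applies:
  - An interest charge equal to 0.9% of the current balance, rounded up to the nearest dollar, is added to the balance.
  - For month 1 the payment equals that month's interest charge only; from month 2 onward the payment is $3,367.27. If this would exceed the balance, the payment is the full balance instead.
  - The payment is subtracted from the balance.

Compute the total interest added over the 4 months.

$222.00

Month 1: opening $8,589.18; interest $78.00 → $8,667.18; payment $78.00; balance $8,589.18
Month 2: opening $8,589.18; interest $78.00 → $8,667.18; payment $3,367.27; balance $5,299.91
Month 3: opening $5,299.91; interest $48.00 → $5,347.91; payment $3,367.27; balance $1,980.64
Month 4: opening $1,980.64; interest $18.00 → $1,998.64; payment $1,998.64; balance $0.00
Total interest: $78.00 + $78.00 + $48.00 + $18.00 = $222.00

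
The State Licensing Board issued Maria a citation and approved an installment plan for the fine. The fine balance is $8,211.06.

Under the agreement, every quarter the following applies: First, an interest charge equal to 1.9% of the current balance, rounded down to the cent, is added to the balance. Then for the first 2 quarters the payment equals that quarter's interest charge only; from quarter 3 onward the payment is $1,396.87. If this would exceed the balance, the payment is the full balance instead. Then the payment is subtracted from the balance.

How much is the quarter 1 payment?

$156.01

Quarter 1: opening $8,211.06; interest $156.01 → $8,367.07; payment $156.01; balance $8,211.06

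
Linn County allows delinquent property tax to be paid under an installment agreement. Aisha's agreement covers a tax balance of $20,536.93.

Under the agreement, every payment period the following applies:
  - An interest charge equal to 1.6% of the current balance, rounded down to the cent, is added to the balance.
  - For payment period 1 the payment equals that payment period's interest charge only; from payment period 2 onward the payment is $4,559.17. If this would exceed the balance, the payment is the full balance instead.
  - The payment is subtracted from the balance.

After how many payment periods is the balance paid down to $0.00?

6

Payment period 1: opening $20,536.93; interest $328.59 → $20,865.52; payment $328.59; balance $20,536.93
Payment period 2: opening $20,536.93; interest $328.59 → $20,865.52; payment $4,559.17; balance $16,306.35
Payment period 3: opening $16,306.35; interest $260.90 → $16,567.25; payment $4,559.17; balance $12,008.08
Payment period 4: opening $12,008.08; interest $192.12 → $12,200.20; payment $4,559.17; balance $7,641.03
Payment period 5: opening $7,641.03; interest $122.25 → $7,763.28; payment $4,559.17; balance $3,204.11
Payment period 6: opening $3,204.11; interest $51.26 → $3,255.37; payment $3,255.37; balance $0.00
Balance reaches $0.00 in payment period 6.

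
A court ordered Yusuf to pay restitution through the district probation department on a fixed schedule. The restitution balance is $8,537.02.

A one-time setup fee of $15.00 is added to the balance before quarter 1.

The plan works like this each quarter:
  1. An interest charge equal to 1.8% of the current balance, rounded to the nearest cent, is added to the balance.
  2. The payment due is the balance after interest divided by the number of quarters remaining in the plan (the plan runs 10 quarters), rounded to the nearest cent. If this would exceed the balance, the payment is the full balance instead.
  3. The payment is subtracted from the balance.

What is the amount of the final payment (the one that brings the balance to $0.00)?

$1,022.22

Quarter 1: opening $8,552.02; interest $153.94 → $8,705.96; payment $870.60; balance $7,835.36
Quarter 2: opening $7,835.36; interest $141.04 → $7,976.40; payment $886.27; balance $7,090.13
Quarter 3: opening $7,090.13; interest $127.62 → $7,217.75; payment $902.22; balance $6,315.53
Quarter 4: opening $6,315.53; interest $113.68 → $6,429.21; payment $918.46; balance $5,510.75
Quarter 5: opening $5,510.75; interest $99.19 → $5,609.94; payment $934.99; balance $4,674.95
Quarter 6: opening $4,674.95; interest $84.15 → $4,759.10; payment $951.82; balance $3,807.28
Quarter 7: opening $3,807.28; interest $68.53 → $3,875.81; payment $968.95; balance $2,906.86
Quarter 8: opening $2,906.86; interest $52.32 → $2,959.18; payment $986.39; balance $1,972.79
Quarter 9: opening $1,972.79; interest $35.51 → $2,008.30; payment $1,004.15; balance $1,004.15
Quarter 10: opening $1,004.15; interest $18.07 → $1,022.22; payment $1,022.22; balance $0.00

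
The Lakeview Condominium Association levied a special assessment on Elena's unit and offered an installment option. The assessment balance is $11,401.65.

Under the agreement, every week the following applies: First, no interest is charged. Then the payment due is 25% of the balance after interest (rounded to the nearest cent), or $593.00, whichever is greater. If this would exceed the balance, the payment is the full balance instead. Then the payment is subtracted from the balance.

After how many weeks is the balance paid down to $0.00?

10

Week 1: opening $11,401.65; payment $2,850.41; balance $8,551.24
Week 2: opening $8,551.24; payment $2,137.81; balance $6,413.43
Week 3: opening $6,413.43; payment $1,603.36; balance $4,810.07
Week 4: opening $4,810.07; payment $1,202.52; balance $3,607.55
Week 5: opening $3,607.55; payment $901.89; balance $2,705.66
Week 6: opening $2,705.66; payment $676.42; balance $2,029.24
Week 7: opening $2,029.24; payment $593.00; balance $1,436.24
Week 8: opening $1,436.24; payment $593.00; balance $843.24
Week 9: opening $843.24; payment $593.00; balance $250.24
Week 10: opening $250.24; payment $250.24; balance $0.00
Balance reaches $0.00 in week 10.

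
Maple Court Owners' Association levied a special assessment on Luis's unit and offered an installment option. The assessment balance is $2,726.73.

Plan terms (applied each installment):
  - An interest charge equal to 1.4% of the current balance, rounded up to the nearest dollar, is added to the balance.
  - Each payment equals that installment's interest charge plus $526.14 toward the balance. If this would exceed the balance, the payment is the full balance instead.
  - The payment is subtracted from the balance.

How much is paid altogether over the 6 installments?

$2,848.73

Installment 1: $2,726.73 +$39.00 interest = $2,765.73; pay $565.14 → $2,200.59
Installment 2: $2,200.59 +$31.00 interest = $2,231.59; pay $557.14 → $1,674.45
Installment 3: $1,674.45 +$24.00 interest = $1,698.45; pay $550.14 → $1,148.31
Installment 4: $1,148.31 +$17.00 interest = $1,165.31; pay $543.14 → $622.17
Installment 5: $622.17 +$9.00 interest = $631.17; pay $535.14 → $96.03
Installment 6: $96.03 +$2.00 interest = $98.03; pay $98.03 → $0.00
Total paid: $2,848.73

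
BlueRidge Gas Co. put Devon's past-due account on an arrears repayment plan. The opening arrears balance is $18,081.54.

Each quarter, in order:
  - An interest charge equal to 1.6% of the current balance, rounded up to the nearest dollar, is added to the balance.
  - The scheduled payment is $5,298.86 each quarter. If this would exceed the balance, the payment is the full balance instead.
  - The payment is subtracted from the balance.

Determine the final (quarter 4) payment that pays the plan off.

$2,858.96

Quarter 1: opening $18,081.54; interest $290.00 → $18,371.54; payment $5,298.86; balance $13,072.68
Quarter 2: opening $13,072.68; interest $210.00 → $13,282.68; payment $5,298.86; balance $7,983.82
Quarter 3: opening $7,983.82; interest $128.00 → $8,111.82; payment $5,298.86; balance $2,812.96
Quarter 4: opening $2,812.96; interest $46.00 → $2,858.96; payment $2,858.96; balance $0.00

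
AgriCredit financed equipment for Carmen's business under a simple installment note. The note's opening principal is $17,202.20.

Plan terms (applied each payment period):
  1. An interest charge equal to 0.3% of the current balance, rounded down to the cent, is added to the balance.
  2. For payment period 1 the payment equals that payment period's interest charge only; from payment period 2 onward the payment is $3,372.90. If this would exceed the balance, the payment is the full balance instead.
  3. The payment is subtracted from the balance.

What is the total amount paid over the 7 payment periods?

# | Opening | Interest | Payment | End bal
1 | $17,202.20 | $51.60 | $51.60 | $17,202.20
2 | $17,202.20 | $51.60 | $3,372.90 | $13,880.90
3 | $13,880.90 | $41.64 | $3,372.90 | $10,549.64
4 | $10,549.64 | $31.64 | $3,372.90 | $7,208.38
5 | $7,208.38 | $21.62 | $3,372.90 | $3,857.10
6 | $3,857.10 | $11.57 | $3,372.90 | $495.77
7 | $495.77 | $1.48 | $497.25 | $0.00
Total paid: $17,413.35

$17,413.35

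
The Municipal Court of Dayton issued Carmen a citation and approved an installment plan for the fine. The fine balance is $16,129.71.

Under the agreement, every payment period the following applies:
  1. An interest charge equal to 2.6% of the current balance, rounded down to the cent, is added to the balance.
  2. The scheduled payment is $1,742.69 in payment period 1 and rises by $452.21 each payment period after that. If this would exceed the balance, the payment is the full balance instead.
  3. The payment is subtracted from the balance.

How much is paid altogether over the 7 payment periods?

$17,888.23

Payment period 1: $16,129.71 +$419.37 interest = $16,549.08; pay $1,742.69 → $14,806.39
Payment period 2: $14,806.39 +$384.96 interest = $15,191.35; pay $2,194.90 → $12,996.45
Payment period 3: $12,996.45 +$337.90 interest = $13,334.35; pay $2,647.11 → $10,687.24
Payment period 4: $10,687.24 +$277.86 interest = $10,965.10; pay $3,099.32 → $7,865.78
Payment period 5: $7,865.78 +$204.51 interest = $8,070.29; pay $3,551.53 → $4,518.76
Payment period 6: $4,518.76 +$117.48 interest = $4,636.24; pay $4,003.74 → $632.50
Payment period 7: $632.50 +$16.44 interest = $648.94; pay $648.94 → $0.00
Total paid: $17,888.23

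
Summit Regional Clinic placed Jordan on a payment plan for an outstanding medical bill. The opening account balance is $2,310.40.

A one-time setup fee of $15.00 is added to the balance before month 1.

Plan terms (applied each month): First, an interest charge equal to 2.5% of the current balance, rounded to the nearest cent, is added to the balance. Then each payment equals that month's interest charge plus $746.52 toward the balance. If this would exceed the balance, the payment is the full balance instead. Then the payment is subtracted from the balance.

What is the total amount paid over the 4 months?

# | Opening | Interest | Payment | End bal
1 | $2,325.40 | $58.14 | $804.66 | $1,578.88
2 | $1,578.88 | $39.47 | $785.99 | $832.36
3 | $832.36 | $20.81 | $767.33 | $85.84
4 | $85.84 | $2.15 | $87.99 | $0.00
Total paid: $2,445.97

$2,445.97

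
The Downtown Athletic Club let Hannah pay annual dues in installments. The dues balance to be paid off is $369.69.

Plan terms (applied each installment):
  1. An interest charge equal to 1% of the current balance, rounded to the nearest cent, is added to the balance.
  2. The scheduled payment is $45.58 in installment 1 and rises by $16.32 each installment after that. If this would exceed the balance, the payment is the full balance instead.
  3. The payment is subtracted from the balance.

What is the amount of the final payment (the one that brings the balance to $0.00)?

$102.07

Installment 1: opening $369.69; interest $3.70 → $373.39; payment $45.58; balance $327.81
Installment 2: opening $327.81; interest $3.28 → $331.09; payment $61.90; balance $269.19
Installment 3: opening $269.19; interest $2.69 → $271.88; payment $78.22; balance $193.66
Installment 4: opening $193.66; interest $1.94 → $195.60; payment $94.54; balance $101.06
Installment 5: opening $101.06; interest $1.01 → $102.07; payment $102.07; balance $0.00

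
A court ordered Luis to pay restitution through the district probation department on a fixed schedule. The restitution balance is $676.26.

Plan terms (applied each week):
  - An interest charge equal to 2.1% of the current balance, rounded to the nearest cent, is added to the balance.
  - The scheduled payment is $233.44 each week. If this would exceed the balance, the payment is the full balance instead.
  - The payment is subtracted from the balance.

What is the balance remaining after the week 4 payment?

$0.00

Week 1: $676.26 +$14.20 interest = $690.46; pay $233.44 → $457.02
Week 2: $457.02 +$9.60 interest = $466.62; pay $233.44 → $233.18
Week 3: $233.18 +$4.90 interest = $238.08; pay $233.44 → $4.64
Week 4: $4.64 +$0.10 interest = $4.74; pay $4.74 → $0.00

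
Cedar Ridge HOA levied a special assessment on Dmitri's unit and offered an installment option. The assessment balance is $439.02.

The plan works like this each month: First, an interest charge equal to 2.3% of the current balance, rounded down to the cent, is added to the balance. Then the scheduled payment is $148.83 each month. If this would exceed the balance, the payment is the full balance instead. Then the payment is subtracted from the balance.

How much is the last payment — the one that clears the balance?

$13.46

Month 1: opening $439.02; interest $10.09 → $449.11; payment $148.83; balance $300.28
Month 2: opening $300.28; interest $6.90 → $307.18; payment $148.83; balance $158.35
Month 3: opening $158.35; interest $3.64 → $161.99; payment $148.83; balance $13.16
Month 4: opening $13.16; interest $0.30 → $13.46; payment $13.46; balance $0.00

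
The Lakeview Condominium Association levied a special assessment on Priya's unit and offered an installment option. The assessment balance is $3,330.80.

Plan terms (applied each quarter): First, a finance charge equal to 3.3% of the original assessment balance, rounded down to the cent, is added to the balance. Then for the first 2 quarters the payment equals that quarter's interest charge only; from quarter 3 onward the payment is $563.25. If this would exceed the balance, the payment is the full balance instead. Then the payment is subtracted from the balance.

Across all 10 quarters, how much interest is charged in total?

$1,099.10

Quarter 1: $3,330.80 +$109.91 interest = $3,440.71; pay $109.91 → $3,330.80
Quarter 2: $3,330.80 +$109.91 interest = $3,440.71; pay $109.91 → $3,330.80
Quarter 3: $3,330.80 +$109.91 interest = $3,440.71; pay $563.25 → $2,877.46
Quarter 4: $2,877.46 +$109.91 interest = $2,987.37; pay $563.25 → $2,424.12
Quarter 5: $2,424.12 +$109.91 interest = $2,534.03; pay $563.25 → $1,970.78
Quarter 6: $1,970.78 +$109.91 interest = $2,080.69; pay $563.25 → $1,517.44
Quarter 7: $1,517.44 +$109.91 interest = $1,627.35; pay $563.25 → $1,064.10
Quarter 8: $1,064.10 +$109.91 interest = $1,174.01; pay $563.25 → $610.76
Quarter 9: $610.76 +$109.91 interest = $720.67; pay $563.25 → $157.42
Quarter 10: $157.42 +$109.91 interest = $267.33; pay $267.33 → $0.00
Total interest: $109.91 + $109.91 + $109.91 + $109.91 + $109.91 + $109.91 + $109.91 + $109.91 + $109.91 + $109.91 = $1,099.10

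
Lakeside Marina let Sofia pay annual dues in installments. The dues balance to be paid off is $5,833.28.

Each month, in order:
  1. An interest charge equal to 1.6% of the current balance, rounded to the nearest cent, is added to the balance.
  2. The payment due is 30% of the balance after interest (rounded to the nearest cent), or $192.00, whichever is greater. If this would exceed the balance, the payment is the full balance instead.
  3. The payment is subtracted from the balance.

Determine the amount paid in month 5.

$454.88

Month 1: opening $5,833.28; interest $93.33 → $5,926.61; payment $1,777.98; balance $4,148.63
Month 2: opening $4,148.63; interest $66.38 → $4,215.01; payment $1,264.50; balance $2,950.51
Month 3: opening $2,950.51; interest $47.21 → $2,997.72; payment $899.32; balance $2,098.40
Month 4: opening $2,098.40; interest $33.57 → $2,131.97; payment $639.59; balance $1,492.38
Month 5: opening $1,492.38; interest $23.88 → $1,516.26; payment $454.88; balance $1,061.38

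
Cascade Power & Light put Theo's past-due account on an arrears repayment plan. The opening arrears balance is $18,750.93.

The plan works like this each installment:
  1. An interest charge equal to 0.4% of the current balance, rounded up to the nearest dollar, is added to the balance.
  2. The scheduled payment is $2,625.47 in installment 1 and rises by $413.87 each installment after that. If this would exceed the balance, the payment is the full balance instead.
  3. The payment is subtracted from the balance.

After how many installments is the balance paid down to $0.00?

6

Installment 1: $18,750.93 +$76.00 interest = $18,826.93; pay $2,625.47 → $16,201.46
Installment 2: $16,201.46 +$65.00 interest = $16,266.46; pay $3,039.34 → $13,227.12
Installment 3: $13,227.12 +$53.00 interest = $13,280.12; pay $3,453.21 → $9,826.91
Installment 4: $9,826.91 +$40.00 interest = $9,866.91; pay $3,867.08 → $5,999.83
Installment 5: $5,999.83 +$24.00 interest = $6,023.83; pay $4,280.95 → $1,742.88
Installment 6: $1,742.88 +$7.00 interest = $1,749.88; pay $1,749.88 → $0.00
Balance reaches $0.00 in installment 6.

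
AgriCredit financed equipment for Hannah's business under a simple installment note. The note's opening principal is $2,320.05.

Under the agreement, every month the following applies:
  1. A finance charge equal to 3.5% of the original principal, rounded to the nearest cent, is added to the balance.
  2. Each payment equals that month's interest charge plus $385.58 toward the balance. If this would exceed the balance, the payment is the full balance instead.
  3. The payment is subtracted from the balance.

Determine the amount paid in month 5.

Month 1: $2,320.05 +$81.20 interest = $2,401.25; pay $466.78 → $1,934.47
Month 2: $1,934.47 +$81.20 interest = $2,015.67; pay $466.78 → $1,548.89
Month 3: $1,548.89 +$81.20 interest = $1,630.09; pay $466.78 → $1,163.31
Month 4: $1,163.31 +$81.20 interest = $1,244.51; pay $466.78 → $777.73
Month 5: $777.73 +$81.20 interest = $858.93; pay $466.78 → $392.15

$466.78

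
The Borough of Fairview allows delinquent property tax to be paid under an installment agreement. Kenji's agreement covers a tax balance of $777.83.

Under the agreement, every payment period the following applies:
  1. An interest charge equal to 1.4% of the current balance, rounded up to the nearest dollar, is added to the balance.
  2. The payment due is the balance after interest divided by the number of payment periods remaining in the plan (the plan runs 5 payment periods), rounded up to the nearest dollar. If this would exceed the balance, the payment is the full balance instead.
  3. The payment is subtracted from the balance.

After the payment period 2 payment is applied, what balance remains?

# | Opening | Interest | Payment | End bal
1 | $777.83 | $11.00 | $158.00 | $630.83
2 | $630.83 | $9.00 | $160.00 | $479.83

$479.83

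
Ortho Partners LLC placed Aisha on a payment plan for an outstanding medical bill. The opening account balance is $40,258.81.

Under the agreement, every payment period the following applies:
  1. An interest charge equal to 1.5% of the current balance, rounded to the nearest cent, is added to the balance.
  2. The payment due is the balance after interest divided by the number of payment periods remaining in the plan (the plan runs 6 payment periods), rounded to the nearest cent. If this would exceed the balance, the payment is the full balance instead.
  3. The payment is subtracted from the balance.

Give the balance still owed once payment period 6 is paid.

# | Opening | Interest | Payment | End bal
1 | $40,258.81 | $603.88 | $6,810.45 | $34,052.24
2 | $34,052.24 | $510.78 | $6,912.60 | $27,650.42
3 | $27,650.42 | $414.76 | $7,016.30 | $21,048.88
4 | $21,048.88 | $315.73 | $7,121.54 | $14,243.07
5 | $14,243.07 | $213.65 | $7,228.36 | $7,228.36
6 | $7,228.36 | $108.43 | $7,336.79 | $0.00

$0.00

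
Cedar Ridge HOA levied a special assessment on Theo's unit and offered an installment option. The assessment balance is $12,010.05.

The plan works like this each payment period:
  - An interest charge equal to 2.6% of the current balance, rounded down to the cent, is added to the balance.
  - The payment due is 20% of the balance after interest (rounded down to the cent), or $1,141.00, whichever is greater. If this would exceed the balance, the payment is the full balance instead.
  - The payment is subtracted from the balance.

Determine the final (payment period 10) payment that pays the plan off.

Payment period 1: opening $12,010.05; interest $312.26 → $12,322.31; payment $2,464.46; balance $9,857.85
Payment period 2: opening $9,857.85; interest $256.30 → $10,114.15; payment $2,022.83; balance $8,091.32
Payment period 3: opening $8,091.32; interest $210.37 → $8,301.69; payment $1,660.33; balance $6,641.36
Payment period 4: opening $6,641.36; interest $172.67 → $6,814.03; payment $1,362.80; balance $5,451.23
Payment period 5: opening $5,451.23; interest $141.73 → $5,592.96; payment $1,141.00; balance $4,451.96
Payment period 6: opening $4,451.96; interest $115.75 → $4,567.71; payment $1,141.00; balance $3,426.71
Payment period 7: opening $3,426.71; interest $89.09 → $3,515.80; payment $1,141.00; balance $2,374.80
Payment period 8: opening $2,374.80; interest $61.74 → $2,436.54; payment $1,141.00; balance $1,295.54
Payment period 9: opening $1,295.54; interest $33.68 → $1,329.22; payment $1,141.00; balance $188.22
Payment period 10: opening $188.22; interest $4.89 → $193.11; payment $193.11; balance $0.00

$193.11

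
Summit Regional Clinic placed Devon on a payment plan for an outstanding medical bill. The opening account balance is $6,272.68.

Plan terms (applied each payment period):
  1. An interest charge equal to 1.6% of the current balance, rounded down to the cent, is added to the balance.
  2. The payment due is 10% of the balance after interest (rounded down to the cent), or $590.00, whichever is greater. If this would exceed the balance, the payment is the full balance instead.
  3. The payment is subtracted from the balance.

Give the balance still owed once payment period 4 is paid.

$4,217.01

Payment period 1: opening $6,272.68; interest $100.36 → $6,373.04; payment $637.30; balance $5,735.74
Payment period 2: opening $5,735.74; interest $91.77 → $5,827.51; payment $590.00; balance $5,237.51
Payment period 3: opening $5,237.51; interest $83.80 → $5,321.31; payment $590.00; balance $4,731.31
Payment period 4: opening $4,731.31; interest $75.70 → $4,807.01; payment $590.00; balance $4,217.01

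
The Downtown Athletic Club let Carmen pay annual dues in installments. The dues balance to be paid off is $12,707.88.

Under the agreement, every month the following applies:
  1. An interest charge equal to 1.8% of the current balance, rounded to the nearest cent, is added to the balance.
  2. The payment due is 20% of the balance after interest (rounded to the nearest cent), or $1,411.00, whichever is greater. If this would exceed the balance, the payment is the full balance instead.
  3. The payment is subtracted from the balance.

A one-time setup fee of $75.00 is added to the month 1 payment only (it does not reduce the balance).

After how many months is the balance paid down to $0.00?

9

Month 1: opening $12,707.88; interest $228.74 → $12,936.62; payment $2,587.32 (+ $75.00 fee); balance $10,349.30
Month 2: opening $10,349.30; interest $186.29 → $10,535.59; payment $2,107.12; balance $8,428.47
Month 3: opening $8,428.47; interest $151.71 → $8,580.18; payment $1,716.04; balance $6,864.14
Month 4: opening $6,864.14; interest $123.55 → $6,987.69; payment $1,411.00; balance $5,576.69
Month 5: opening $5,576.69; interest $100.38 → $5,677.07; payment $1,411.00; balance $4,266.07
Month 6: opening $4,266.07; interest $76.79 → $4,342.86; payment $1,411.00; balance $2,931.86
Month 7: opening $2,931.86; interest $52.77 → $2,984.63; payment $1,411.00; balance $1,573.63
Month 8: opening $1,573.63; interest $28.33 → $1,601.96; payment $1,411.00; balance $190.96
Month 9: opening $190.96; interest $3.44 → $194.40; payment $194.40; balance $0.00
Balance reaches $0.00 in month 9.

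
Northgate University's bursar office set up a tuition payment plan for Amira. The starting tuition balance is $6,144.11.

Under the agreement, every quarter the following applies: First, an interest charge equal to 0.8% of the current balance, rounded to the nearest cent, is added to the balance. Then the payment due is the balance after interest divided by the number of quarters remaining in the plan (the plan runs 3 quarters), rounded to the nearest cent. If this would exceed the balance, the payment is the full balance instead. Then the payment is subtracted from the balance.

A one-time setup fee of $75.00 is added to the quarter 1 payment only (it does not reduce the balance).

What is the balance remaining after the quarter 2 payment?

# | Opening | Interest | Payment | Fee | End bal
1 | $6,144.11 | $49.15 | $2,064.42 | $75.00 | $4,128.84
2 | $4,128.84 | $33.03 | $2,080.94 | — | $2,080.93

$2,080.93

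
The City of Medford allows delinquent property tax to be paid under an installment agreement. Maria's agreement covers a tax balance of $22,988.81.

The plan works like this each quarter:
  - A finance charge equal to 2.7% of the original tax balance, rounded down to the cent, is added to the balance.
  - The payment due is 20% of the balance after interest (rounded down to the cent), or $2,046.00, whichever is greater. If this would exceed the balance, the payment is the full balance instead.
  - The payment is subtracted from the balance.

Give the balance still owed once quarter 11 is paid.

$650.34

Quarter 1: $22,988.81 +$620.69 interest = $23,609.50; pay $4,721.90 → $18,887.60
Quarter 2: $18,887.60 +$620.69 interest = $19,508.29; pay $3,901.65 → $15,606.64
Quarter 3: $15,606.64 +$620.69 interest = $16,227.33; pay $3,245.46 → $12,981.87
Quarter 4: $12,981.87 +$620.69 interest = $13,602.56; pay $2,720.51 → $10,882.05
Quarter 5: $10,882.05 +$620.69 interest = $11,502.74; pay $2,300.54 → $9,202.20
Quarter 6: $9,202.20 +$620.69 interest = $9,822.89; pay $2,046.00 → $7,776.89
Quarter 7: $7,776.89 +$620.69 interest = $8,397.58; pay $2,046.00 → $6,351.58
Quarter 8: $6,351.58 +$620.69 interest = $6,972.27; pay $2,046.00 → $4,926.27
Quarter 9: $4,926.27 +$620.69 interest = $5,546.96; pay $2,046.00 → $3,500.96
Quarter 10: $3,500.96 +$620.69 interest = $4,121.65; pay $2,046.00 → $2,075.65
Quarter 11: $2,075.65 +$620.69 interest = $2,696.34; pay $2,046.00 → $650.34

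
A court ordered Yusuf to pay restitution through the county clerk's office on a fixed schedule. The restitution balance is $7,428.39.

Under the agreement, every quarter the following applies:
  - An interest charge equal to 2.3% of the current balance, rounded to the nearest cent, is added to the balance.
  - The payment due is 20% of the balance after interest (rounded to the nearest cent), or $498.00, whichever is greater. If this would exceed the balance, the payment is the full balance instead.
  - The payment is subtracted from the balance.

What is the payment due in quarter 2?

$1,243.84

Quarter 1: $7,428.39 +$170.85 interest = $7,599.24; pay $1,519.85 → $6,079.39
Quarter 2: $6,079.39 +$139.83 interest = $6,219.22; pay $1,243.84 → $4,975.38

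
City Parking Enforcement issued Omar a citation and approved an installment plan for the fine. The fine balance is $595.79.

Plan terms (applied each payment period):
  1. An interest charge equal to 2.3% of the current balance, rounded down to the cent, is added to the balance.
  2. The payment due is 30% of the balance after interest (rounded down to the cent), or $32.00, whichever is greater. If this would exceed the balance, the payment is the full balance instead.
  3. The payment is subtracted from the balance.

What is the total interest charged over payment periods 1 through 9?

$45.17

Payment period 1: opening $595.79; interest $13.70 → $609.49; payment $182.84; balance $426.65
Payment period 2: opening $426.65; interest $9.81 → $436.46; payment $130.93; balance $305.53
Payment period 3: opening $305.53; interest $7.02 → $312.55; payment $93.76; balance $218.79
Payment period 4: opening $218.79; interest $5.03 → $223.82; payment $67.14; balance $156.68
Payment period 5: opening $156.68; interest $3.60 → $160.28; payment $48.08; balance $112.20
Payment period 6: opening $112.20; interest $2.58 → $114.78; payment $34.43; balance $80.35
Payment period 7: opening $80.35; interest $1.84 → $82.19; payment $32.00; balance $50.19
Payment period 8: opening $50.19; interest $1.15 → $51.34; payment $32.00; balance $19.34
Payment period 9: opening $19.34; interest $0.44 → $19.78; payment $19.78; balance $0.00
Total interest: $13.70 + $9.81 + $7.02 + $5.03 + $3.60 + $2.58 + $1.84 + $1.15 + $0.44 = $45.17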